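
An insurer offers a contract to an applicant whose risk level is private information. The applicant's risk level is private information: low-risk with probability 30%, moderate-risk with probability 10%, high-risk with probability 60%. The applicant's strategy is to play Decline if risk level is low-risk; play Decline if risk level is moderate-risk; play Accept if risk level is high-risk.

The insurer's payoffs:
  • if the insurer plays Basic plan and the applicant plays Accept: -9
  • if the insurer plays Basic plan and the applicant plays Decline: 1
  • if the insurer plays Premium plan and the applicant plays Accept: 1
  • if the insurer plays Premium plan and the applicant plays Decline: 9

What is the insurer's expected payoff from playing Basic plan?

-5

E[Basic plan] = 0.3·1 + 0.1·1 + 0.6·(-9) = 0.3 + 0.1 + (-5.4) = -5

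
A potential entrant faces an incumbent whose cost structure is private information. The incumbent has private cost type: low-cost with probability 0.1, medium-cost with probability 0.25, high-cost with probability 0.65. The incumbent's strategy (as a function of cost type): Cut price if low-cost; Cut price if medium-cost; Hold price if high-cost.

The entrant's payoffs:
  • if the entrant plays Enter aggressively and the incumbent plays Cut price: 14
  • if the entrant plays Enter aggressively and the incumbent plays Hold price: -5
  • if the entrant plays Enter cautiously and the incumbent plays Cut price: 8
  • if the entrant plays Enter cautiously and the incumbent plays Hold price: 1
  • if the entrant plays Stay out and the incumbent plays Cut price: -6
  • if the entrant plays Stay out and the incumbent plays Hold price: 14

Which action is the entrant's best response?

Stay out

E[Enter aggressively] = 0.1·(14) + 0.25·(14) + 0.65·(-5) = 1.65
E[Enter cautiously] = 0.1·(8) + 0.25·(8) + 0.65·(1) = 3.45
E[Stay out] = 0.1·(-6) + 0.25·(-6) + 0.65·(14) = 7
Best response: Stay out (7 is the largest).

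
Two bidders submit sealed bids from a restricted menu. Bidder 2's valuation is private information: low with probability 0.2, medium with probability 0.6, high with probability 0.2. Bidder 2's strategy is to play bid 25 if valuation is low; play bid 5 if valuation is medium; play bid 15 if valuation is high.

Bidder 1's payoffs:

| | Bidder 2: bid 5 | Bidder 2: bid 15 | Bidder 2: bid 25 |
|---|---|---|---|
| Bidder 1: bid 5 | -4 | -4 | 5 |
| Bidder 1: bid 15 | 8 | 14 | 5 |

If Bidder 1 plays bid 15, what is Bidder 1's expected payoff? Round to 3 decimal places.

8.600

E[bid 15] = 0.2·5 + 0.6·8 + 0.2·14 = 1 + 4.8 + 2.8 = 8.6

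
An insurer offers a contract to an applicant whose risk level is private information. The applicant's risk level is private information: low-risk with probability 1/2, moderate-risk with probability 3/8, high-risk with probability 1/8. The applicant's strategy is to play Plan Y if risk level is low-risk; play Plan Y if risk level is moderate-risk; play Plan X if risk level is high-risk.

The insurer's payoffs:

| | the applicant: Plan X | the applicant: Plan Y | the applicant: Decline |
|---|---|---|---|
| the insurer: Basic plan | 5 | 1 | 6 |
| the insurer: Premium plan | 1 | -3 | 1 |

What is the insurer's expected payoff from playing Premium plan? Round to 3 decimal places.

Take the expectation over the applicant's risk level, weighting each type's action by its prior probability.
E[Premium plan] = 1/2·(-3) + 3/8·(-3) + 1/8·1 = (-3/2) + (-9/8) + 1/8 = -5/2

-2.500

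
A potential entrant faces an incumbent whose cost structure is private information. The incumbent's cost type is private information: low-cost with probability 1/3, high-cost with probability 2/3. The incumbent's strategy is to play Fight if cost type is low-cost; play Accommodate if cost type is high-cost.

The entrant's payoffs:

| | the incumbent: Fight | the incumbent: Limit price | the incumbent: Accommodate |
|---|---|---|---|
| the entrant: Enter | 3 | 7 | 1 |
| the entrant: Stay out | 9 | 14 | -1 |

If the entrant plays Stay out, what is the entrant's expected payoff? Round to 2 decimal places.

2.33

Take the expectation over the incumbent's cost type, weighting each type's action by its prior probability.
E[Stay out] = 1/3·9 + 2/3·(-1) = 3 + (-2/3) = 7/3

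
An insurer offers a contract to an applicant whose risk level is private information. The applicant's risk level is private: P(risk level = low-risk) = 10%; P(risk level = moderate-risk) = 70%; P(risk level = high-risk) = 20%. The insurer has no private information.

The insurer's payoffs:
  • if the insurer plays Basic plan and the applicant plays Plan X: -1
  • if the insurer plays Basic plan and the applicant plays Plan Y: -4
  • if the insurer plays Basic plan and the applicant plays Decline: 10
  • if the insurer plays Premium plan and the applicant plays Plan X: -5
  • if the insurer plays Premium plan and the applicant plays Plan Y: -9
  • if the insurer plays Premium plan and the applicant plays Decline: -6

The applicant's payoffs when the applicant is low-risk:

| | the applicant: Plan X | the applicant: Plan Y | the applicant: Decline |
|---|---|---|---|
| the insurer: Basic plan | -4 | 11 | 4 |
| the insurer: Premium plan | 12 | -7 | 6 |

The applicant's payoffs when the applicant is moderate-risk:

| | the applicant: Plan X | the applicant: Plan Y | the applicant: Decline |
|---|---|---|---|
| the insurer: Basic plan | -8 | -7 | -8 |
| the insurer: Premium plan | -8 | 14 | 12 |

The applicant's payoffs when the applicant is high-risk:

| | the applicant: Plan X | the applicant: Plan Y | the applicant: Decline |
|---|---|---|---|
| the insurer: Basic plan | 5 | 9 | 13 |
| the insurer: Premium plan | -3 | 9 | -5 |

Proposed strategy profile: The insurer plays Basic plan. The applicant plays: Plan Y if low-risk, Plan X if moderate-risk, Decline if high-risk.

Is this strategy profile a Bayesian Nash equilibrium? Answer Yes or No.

No

The insurer plays Basic plan: E[Basic plan] = 0.1·(-4) + 0.7·(-1) + 0.2·(10) = 0.9; E[Premium plan] = -5.6. Best-responding. ✓
The applicant (risk level low-risk), facing Basic plan: Plan X gives -4, Plan Y gives 11, Decline gives 4. Proposed Plan Y is best. ✓
The applicant (risk level moderate-risk), facing Basic plan: Plan X gives -8, Plan Y gives -7, Decline gives -8. Proposed Plan X is not best — profitable deviation exists. ✗
The applicant (risk level high-risk), facing Basic plan: Plan X gives 5, Plan Y gives 9, Decline gives 13. Proposed Decline is best. ✓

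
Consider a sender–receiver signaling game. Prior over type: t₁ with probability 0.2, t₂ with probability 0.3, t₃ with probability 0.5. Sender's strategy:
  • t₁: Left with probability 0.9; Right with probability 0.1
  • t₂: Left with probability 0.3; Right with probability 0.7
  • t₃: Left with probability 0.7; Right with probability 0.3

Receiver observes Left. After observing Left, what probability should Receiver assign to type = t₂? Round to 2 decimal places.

0.15

Apply Bayes' rule using the sender's strategy as the likelihood.
P(Left) = 0.2·0.9 + 0.3·0.3 + 0.5·0.7 = 0.62
P(t₂ | Left) = (0.3·0.3) / 0.62 = 0.09 / 0.62 = 0.145161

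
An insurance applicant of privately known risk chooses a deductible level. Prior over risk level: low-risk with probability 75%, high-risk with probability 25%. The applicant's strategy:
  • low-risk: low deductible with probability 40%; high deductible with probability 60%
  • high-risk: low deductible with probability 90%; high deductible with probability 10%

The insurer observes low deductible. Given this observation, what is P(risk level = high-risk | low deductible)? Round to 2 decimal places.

0.43

P(low deductible) = 0.75·0.4 + 0.25·0.9 = 0.525
P(high-risk | low deductible) = (0.25·0.9) / 0.525 = 0.225 / 0.525 = 0.428571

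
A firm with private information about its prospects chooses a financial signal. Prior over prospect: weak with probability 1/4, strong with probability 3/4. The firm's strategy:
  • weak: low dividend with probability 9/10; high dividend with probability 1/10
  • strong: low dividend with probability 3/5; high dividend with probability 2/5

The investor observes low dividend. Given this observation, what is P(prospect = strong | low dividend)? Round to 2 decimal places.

0.67

P(low dividend) = (1/4)·(9/10) + (3/4)·(3/5) = 27/40
P(strong | low dividend) = ((3/4)·(3/5)) / (27/40) = (9/20) / (27/40) = 2/3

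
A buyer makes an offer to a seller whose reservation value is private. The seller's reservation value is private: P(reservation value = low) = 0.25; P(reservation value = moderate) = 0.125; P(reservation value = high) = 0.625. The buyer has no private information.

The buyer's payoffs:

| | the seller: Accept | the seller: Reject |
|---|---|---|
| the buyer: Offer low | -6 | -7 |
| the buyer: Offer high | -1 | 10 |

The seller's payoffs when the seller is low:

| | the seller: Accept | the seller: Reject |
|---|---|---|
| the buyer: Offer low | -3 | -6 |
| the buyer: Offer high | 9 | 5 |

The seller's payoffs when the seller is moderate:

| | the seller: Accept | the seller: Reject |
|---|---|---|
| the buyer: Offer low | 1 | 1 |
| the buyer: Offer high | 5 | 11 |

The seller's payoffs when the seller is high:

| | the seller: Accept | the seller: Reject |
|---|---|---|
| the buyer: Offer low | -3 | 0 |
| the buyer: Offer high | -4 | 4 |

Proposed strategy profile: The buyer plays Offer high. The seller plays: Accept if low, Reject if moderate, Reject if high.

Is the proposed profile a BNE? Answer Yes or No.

The buyer plays Offer high: E[Offer high] = 0.25·(-1) + 0.125·(10) + 0.625·(10) = 7.25; E[Offer low] = -6.75. Best-responding. ✓
The seller (reservation value low), facing Offer high: Accept gives 9, Reject gives 5. Proposed Accept is best. ✓
The seller (reservation value moderate), facing Offer high: Accept gives 5, Reject gives 11. Proposed Reject is best. ✓
The seller (reservation value high), facing Offer high: Accept gives -4, Reject gives 4. Proposed Reject is best. ✓

Yes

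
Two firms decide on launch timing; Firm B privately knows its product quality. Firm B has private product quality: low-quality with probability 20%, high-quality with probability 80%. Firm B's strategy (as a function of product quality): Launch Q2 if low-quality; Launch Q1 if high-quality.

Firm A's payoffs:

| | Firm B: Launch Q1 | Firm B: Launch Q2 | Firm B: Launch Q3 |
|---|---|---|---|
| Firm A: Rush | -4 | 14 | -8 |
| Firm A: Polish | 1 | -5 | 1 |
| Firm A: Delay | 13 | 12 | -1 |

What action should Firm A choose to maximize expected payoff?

E[Rush] = 0.2·(14) + 0.8·(-4) = -0.4
E[Polish] = 0.2·(-5) + 0.8·(1) = -0.2
E[Delay] = 0.2·(12) + 0.8·(13) = 12.8
Best response: Delay (12.8 is the largest).

Delay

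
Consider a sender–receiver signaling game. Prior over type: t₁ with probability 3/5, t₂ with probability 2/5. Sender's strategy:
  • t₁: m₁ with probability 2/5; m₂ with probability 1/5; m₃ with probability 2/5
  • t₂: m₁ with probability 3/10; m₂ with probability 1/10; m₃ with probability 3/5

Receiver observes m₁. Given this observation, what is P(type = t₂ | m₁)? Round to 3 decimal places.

P(m₁) = (3/5)·(2/5) + (2/5)·(3/10) = 9/25
P(t₂ | m₁) = ((2/5)·(3/10)) / (9/25) = (3/25) / (9/25) = 1/3

0.333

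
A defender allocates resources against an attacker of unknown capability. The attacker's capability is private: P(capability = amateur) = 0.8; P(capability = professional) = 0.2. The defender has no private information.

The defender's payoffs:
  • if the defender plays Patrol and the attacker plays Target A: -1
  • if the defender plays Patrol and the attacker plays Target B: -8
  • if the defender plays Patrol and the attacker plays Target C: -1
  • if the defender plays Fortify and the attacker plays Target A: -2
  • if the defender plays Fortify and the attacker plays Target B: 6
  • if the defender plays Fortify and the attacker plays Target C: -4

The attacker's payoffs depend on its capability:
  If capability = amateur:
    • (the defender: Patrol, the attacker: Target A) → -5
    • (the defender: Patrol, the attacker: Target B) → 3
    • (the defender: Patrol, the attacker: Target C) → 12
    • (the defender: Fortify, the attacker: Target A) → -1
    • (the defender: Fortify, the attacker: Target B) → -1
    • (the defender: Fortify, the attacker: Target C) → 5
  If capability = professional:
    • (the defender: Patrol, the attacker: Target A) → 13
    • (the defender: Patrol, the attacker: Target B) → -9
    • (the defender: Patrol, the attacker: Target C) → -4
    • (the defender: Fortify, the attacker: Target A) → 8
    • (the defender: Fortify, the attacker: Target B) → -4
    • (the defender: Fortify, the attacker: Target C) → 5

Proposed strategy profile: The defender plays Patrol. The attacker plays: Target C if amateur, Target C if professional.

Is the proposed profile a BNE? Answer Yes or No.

No

A profile is a BNE iff every type of every player is best-responding given beliefs about the other side.
The defender plays Patrol: E[Patrol] = 0.8·(-1) + 0.2·(-1) = -1; E[Fortify] = -4. Best-responding. ✓
The attacker (capability amateur), facing Patrol: Target A gives -5, Target B gives 3, Target C gives 12. Proposed Target C is best. ✓
The attacker (capability professional), facing Patrol: Target A gives 13, Target B gives -9, Target C gives -4. Proposed Target C is not best — profitable deviation exists. ✗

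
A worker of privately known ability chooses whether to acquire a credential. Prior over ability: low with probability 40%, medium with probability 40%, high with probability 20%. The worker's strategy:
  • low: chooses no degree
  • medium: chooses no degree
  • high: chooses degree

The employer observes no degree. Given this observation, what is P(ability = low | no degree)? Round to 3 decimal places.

0.500

P(no degree) = 0.4·1 + 0.4·1 + 0.2·0 = 0.8
P(low | no degree) = (0.4·1) / 0.8 = 0.4 / 0.8 = 0.5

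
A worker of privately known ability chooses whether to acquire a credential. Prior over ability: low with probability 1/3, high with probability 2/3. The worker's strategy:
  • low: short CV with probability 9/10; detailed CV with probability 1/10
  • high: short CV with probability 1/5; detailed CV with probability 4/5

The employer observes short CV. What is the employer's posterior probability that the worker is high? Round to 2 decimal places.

0.31

Apply Bayes' rule using the sender's strategy as the likelihood.
P(short CV) = (1/3)·(9/10) + (2/3)·(1/5) = 13/30
P(high | short CV) = ((2/3)·(1/5)) / (13/30) = (2/15) / (13/30) = 4/13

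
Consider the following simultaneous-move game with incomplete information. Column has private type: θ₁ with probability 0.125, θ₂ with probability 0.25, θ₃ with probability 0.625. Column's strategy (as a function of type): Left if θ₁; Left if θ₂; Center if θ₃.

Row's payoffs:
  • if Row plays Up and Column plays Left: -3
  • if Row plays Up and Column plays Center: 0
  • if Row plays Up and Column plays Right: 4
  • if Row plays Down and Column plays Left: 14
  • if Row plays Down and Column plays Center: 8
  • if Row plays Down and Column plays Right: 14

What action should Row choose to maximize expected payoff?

Down

Compute Row's expected payoff for each action, taking the expectation over Column's type.
E[Up] = 0.125·(-3) + 0.25·(-3) + 0.625·(0) = -1.125
E[Down] = 0.125·(14) + 0.25·(14) + 0.625·(8) = 10.25
Best response: Down (10.25 is the largest).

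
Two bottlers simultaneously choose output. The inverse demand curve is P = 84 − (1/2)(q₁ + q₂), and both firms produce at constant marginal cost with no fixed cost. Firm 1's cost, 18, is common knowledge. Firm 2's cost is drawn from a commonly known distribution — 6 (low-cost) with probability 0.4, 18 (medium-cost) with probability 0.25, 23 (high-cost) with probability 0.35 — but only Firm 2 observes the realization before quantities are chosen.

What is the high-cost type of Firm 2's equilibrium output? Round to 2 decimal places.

40.02

Type-c best response for Firm 2: q₂(c) = (84 − c) − q₁/2.
Firm 1 maximizes expected profit; its first-order condition is 84 − q₁ − (1/2)E[q₂] − 18 = 0.
Substituting E[q₂] and solving: E[c₂] = 14.95, so q₁ = (84 − 2·18 + 14.95)/(3/2) = 41.9667.
q₂(high-cost) = (84 − 23 − (1/2)·41.9667) = 40.0167.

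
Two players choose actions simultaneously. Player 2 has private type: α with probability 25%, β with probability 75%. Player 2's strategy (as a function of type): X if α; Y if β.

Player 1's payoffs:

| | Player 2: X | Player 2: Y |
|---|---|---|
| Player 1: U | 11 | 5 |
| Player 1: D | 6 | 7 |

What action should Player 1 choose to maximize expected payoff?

D

E[U] = 0.25·(11) + 0.75·(5) = 6.5
E[D] = 0.25·(6) + 0.75·(7) = 6.75
Best response: D (6.75 is the largest).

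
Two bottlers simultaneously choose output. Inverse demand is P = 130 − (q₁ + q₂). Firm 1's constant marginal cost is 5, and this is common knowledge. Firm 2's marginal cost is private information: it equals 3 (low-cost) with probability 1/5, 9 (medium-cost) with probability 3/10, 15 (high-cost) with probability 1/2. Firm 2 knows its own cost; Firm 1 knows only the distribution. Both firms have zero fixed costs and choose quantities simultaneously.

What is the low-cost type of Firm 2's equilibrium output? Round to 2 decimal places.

Each type of Firm 2 best-responds to q₁; Firm 1 best-responds to the expected q₂ over Firm 2's types.
Firm 2 with cost c maximizes (130 − (q₁+q₂) − c)·q₂, giving q₂(c) = (130 − c − q₁)/2.
E[c₂] = 1/5·3 + 3/10·9 + 1/2·15 = 10.8
Firm 1's FOC against E[q₂] yields q₁ = (130 − 2·5 + E[c₂])/3 = (130 − 10 + 10.8)/3 = 43.6.
q₂(low-cost) = (130 − 3 − 43.6)/2 = 41.7.

41.70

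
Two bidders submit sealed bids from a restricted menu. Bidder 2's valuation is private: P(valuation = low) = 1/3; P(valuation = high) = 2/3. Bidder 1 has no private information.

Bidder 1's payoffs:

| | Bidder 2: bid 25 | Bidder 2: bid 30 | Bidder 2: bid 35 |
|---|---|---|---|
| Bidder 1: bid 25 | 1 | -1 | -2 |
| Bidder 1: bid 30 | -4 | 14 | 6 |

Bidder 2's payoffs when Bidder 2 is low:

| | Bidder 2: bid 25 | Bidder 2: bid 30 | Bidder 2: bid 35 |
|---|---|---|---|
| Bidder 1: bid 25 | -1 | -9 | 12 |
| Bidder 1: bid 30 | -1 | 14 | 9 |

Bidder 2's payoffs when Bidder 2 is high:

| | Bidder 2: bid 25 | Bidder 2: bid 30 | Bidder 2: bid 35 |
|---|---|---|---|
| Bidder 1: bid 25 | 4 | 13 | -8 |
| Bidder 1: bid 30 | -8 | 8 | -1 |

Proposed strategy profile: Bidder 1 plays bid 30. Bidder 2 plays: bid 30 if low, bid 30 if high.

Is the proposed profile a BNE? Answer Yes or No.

Bidder 1 plays bid 30: E[bid 30] = 1/3·(14) + 2/3·(14) = 14; E[bid 25] = -1. Best-responding. ✓
Bidder 2 (valuation low), facing bid 30: bid 25 gives -1, bid 30 gives 14, bid 35 gives 9. Proposed bid 30 is best. ✓
Bidder 2 (valuation high), facing bid 30: bid 25 gives -8, bid 30 gives 8, bid 35 gives -1. Proposed bid 30 is best. ✓

Yes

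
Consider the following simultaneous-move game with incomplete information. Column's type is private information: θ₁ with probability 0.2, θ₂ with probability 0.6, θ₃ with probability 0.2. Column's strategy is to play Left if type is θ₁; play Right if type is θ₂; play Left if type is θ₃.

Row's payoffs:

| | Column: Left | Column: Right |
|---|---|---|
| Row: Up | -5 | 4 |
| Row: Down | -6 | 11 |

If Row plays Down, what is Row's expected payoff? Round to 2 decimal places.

Take the expectation over Column's type, weighting each type's action by its prior probability.
E[Down] = 0.2·(-6) + 0.6·11 + 0.2·(-6) = (-1.2) + 6.6 + (-1.2) = 4.2

4.20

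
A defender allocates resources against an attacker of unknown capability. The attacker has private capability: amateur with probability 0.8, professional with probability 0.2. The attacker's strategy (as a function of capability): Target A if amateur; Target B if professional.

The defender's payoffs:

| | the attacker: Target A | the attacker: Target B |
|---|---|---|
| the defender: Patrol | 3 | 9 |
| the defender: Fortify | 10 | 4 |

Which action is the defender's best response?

E[Patrol] = 0.8·(3) + 0.2·(9) = 4.2
E[Fortify] = 0.8·(10) + 0.2·(4) = 8.8
Best response: Fortify (8.8 is the largest).

Fortify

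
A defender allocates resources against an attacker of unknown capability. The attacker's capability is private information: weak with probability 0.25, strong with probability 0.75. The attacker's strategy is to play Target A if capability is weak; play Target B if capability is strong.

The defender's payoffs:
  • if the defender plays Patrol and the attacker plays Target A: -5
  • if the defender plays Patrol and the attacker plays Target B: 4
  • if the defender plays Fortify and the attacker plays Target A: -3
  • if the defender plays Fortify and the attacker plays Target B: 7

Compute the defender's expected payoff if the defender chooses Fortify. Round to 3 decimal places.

E[Fortify] = 0.25·(-3) + 0.75·7 = (-0.75) + 5.25 = 4.5

4.500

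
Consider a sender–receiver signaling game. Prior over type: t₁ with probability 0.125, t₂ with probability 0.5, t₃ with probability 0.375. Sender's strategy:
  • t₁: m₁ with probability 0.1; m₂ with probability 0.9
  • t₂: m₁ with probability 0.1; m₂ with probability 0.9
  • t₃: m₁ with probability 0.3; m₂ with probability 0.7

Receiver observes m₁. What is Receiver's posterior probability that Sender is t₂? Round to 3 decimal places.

P(m₁) = 0.125·0.1 + 0.5·0.1 + 0.375·0.3 = 0.175
P(t₂ | m₁) = (0.5·0.1) / 0.175 = 0.05 / 0.175 = 0.285714

0.286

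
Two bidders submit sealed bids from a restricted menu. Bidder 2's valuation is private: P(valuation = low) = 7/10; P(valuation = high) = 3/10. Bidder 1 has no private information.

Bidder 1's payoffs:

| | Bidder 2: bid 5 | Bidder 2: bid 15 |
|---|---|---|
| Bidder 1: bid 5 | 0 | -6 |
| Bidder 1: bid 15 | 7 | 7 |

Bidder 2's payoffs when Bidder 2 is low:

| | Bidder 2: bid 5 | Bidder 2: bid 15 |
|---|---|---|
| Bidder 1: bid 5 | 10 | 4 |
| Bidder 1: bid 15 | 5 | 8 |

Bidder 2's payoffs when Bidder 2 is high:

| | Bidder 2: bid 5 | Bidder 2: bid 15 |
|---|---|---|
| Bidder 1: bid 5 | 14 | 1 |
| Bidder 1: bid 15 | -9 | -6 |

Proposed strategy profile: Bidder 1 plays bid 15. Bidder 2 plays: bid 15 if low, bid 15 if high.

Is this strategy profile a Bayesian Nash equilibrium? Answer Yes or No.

Bidder 1 plays bid 15: E[bid 15] = 7/10·(7) + 3/10·(7) = 7; E[bid 5] = -6. Best-responding. ✓
Bidder 2 (valuation low), facing bid 15: bid 5 gives 5, bid 15 gives 8. Proposed bid 15 is best. ✓
Bidder 2 (valuation high), facing bid 15: bid 5 gives -9, bid 15 gives -6. Proposed bid 15 is best. ✓

Yes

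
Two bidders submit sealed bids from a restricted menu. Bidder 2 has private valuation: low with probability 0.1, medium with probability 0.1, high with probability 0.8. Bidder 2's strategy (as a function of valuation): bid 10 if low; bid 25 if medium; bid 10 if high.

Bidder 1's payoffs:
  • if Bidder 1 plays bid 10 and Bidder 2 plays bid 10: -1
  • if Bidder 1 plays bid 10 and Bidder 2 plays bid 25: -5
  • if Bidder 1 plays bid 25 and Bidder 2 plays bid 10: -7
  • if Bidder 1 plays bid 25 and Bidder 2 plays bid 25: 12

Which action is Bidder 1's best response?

Compute Bidder 1's expected payoff for each action, taking the expectation over Bidder 2's type.
E[bid 10] = 0.1·(-1) + 0.1·(-5) + 0.8·(-1) = -1.4
E[bid 25] = 0.1·(-7) + 0.1·(12) + 0.8·(-7) = -5.1
Best response: bid 10 (-1.4 is the largest).

bid 10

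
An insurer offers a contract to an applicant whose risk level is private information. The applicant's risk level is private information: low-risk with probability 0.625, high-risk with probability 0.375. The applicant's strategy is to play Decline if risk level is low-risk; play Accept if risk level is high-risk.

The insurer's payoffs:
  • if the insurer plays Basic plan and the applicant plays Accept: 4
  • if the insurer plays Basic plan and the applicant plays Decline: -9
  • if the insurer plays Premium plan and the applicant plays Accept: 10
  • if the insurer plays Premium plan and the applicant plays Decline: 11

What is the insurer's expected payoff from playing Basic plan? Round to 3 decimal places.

-4.125

E[Basic plan] = 0.625·(-9) + 0.375·4 = (-5.625) + 1.5 = -4.125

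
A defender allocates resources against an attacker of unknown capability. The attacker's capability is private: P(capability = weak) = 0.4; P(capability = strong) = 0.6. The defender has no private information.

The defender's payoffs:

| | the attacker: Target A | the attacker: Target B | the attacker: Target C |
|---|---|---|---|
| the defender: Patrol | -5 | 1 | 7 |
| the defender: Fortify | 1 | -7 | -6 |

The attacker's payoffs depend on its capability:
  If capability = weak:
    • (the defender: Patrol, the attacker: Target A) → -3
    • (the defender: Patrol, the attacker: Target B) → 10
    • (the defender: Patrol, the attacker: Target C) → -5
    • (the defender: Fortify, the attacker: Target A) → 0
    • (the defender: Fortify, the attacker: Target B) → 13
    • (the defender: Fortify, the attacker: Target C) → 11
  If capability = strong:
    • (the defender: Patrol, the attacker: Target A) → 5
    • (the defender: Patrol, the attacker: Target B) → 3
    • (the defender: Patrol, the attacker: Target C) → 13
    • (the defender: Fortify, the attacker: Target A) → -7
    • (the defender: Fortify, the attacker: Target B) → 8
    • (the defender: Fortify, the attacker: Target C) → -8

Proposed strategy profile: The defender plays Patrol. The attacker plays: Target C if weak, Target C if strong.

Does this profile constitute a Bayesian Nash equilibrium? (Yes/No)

No

The defender plays Patrol: E[Patrol] = 0.4·(7) + 0.6·(7) = 7; E[Fortify] = -6. Best-responding. ✓
The attacker (capability weak), facing Patrol: Target A gives -3, Target B gives 10, Target C gives -5. Proposed Target C is not best — profitable deviation exists. ✗
The attacker (capability strong), facing Patrol: Target A gives 5, Target B gives 3, Target C gives 13. Proposed Target C is best. ✓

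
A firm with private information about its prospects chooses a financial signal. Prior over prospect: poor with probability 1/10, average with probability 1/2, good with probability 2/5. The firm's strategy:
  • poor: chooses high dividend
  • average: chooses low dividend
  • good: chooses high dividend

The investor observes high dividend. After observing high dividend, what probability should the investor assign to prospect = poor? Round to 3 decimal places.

Apply Bayes' rule using the sender's strategy as the likelihood.
P(high dividend) = (1/10)·1 + (1/2)·0 + (2/5)·1 = 1/2
P(poor | high dividend) = ((1/10)·1) / (1/2) = (1/10) / (1/2) = 1/5

0.200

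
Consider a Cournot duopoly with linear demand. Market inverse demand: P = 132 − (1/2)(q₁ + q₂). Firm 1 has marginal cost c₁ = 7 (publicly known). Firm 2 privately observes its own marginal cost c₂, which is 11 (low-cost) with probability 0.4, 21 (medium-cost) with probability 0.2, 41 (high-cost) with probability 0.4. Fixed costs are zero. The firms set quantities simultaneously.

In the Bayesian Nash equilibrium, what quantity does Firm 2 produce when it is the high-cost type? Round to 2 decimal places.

Firm 2 with cost c maximizes (132 − (1/2)(q₁+q₂) − c)·q₂, giving q₂(c) = (132 − c − (1/2)q₁).
E[c₂] = 0.4·11 + 0.2·21 + 0.4·41 = 25
Firm 1's FOC against E[q₂] yields q₁ = (132 − 2·7 + E[c₂])/(3/2) = (132 − 14 + 25)/(3/2) = 95.3333.
q₂(high-cost) = (132 − 41 − (1/2)·95.3333) = 43.3333.

43.33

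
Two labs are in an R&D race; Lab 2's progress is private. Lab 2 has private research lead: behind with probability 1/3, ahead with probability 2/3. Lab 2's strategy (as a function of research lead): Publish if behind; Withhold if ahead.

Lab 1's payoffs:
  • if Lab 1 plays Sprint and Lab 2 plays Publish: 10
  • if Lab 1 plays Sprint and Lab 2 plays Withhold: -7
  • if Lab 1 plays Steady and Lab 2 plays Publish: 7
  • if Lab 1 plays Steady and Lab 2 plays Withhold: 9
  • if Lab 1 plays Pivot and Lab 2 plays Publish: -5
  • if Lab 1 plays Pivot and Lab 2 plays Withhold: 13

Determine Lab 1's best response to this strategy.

Compute Lab 1's expected payoff for each action, taking the expectation over Lab 2's type.
E[Sprint] = 1/3·(10) + 2/3·(-7) = -4/3
E[Steady] = 1/3·(7) + 2/3·(9) = 25/3
E[Pivot] = 1/3·(-5) + 2/3·(13) = 7
Best response: Steady (25/3 is the largest).

Steady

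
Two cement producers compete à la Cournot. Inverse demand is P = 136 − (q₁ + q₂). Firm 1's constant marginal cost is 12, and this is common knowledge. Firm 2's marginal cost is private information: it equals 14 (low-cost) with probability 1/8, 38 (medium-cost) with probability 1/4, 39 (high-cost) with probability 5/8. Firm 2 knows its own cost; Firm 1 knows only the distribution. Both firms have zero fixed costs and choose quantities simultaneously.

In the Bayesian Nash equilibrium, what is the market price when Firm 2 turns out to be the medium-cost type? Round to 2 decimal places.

62.40

Type-c best response for Firm 2: q₂(c) = (136 − c)/2 − q₁/2.
Firm 1 maximizes expected profit; its first-order condition is 136 − 2q₁ − E[q₂] − 12 = 0.
Substituting E[q₂] and solving: E[c₂] = 35.625, so q₁ = (136 − 2·12 + 35.625)/3 = 49.2083.
q₂(medium-cost) = 24.3958, so P = 136 − (49.2083 + 24.3958) = 62.3958.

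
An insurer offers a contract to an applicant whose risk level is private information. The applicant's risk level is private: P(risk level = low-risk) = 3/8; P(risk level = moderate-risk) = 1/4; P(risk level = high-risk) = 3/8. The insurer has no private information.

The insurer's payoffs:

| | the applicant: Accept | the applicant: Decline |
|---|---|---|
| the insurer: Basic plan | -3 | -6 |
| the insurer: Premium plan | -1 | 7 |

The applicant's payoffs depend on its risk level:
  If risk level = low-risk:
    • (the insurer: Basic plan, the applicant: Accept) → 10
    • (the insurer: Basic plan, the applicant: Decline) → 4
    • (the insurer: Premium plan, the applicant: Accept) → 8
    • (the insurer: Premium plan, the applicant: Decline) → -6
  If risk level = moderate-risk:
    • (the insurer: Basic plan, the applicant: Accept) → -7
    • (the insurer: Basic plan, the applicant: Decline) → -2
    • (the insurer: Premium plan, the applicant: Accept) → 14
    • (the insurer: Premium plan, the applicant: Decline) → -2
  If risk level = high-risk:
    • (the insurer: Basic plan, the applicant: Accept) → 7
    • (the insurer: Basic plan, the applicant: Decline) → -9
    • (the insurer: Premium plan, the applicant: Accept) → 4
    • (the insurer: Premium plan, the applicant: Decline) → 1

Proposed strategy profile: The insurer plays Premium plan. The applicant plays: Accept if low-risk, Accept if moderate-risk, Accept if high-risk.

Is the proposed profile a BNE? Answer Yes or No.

The insurer plays Premium plan: E[Premium plan] = 3/8·(-1) + 1/4·(-1) + 3/8·(-1) = -1; E[Basic plan] = -3. Best-responding. ✓
The applicant (risk level low-risk), facing Premium plan: Accept gives 8, Decline gives -6. Proposed Accept is best. ✓
The applicant (risk level moderate-risk), facing Premium plan: Accept gives 14, Decline gives -2. Proposed Accept is best. ✓
The applicant (risk level high-risk), facing Premium plan: Accept gives 4, Decline gives 1. Proposed Accept is best. ✓

Yes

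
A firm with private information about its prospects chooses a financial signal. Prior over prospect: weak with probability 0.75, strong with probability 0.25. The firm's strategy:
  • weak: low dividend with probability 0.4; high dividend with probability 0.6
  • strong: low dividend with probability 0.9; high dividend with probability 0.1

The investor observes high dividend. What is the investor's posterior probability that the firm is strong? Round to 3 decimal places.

P(high dividend) = 0.75·0.6 + 0.25·0.1 = 0.475
P(strong | high dividend) = (0.25·0.1) / 0.475 = 0.025 / 0.475 = 0.0526316

0.053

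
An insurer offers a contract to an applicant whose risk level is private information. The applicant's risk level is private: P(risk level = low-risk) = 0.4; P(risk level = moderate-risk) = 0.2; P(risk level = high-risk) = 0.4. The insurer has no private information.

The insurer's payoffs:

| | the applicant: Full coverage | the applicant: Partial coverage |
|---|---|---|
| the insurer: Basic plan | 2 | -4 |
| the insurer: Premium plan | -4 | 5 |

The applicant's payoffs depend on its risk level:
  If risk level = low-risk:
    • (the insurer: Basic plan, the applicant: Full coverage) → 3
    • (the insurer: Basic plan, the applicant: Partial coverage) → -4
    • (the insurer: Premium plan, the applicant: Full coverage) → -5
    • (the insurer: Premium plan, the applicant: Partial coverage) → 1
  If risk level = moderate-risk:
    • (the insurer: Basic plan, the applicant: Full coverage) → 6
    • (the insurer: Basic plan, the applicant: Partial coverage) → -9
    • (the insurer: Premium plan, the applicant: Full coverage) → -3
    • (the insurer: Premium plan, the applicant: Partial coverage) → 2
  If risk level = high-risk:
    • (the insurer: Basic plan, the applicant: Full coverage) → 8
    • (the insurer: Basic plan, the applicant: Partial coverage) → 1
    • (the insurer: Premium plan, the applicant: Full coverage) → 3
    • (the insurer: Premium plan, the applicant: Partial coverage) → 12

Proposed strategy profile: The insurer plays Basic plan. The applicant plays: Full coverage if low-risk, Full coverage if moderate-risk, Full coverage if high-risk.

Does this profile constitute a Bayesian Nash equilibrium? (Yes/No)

The insurer plays Basic plan: E[Basic plan] = 0.4·(2) + 0.2·(2) + 0.4·(2) = 2; E[Premium plan] = -4. Best-responding. ✓
The applicant (risk level low-risk), facing Basic plan: Full coverage gives 3, Partial coverage gives -4. Proposed Full coverage is best. ✓
The applicant (risk level moderate-risk), facing Basic plan: Full coverage gives 6, Partial coverage gives -9. Proposed Full coverage is best. ✓
The applicant (risk level high-risk), facing Basic plan: Full coverage gives 8, Partial coverage gives 1. Proposed Full coverage is best. ✓

Yes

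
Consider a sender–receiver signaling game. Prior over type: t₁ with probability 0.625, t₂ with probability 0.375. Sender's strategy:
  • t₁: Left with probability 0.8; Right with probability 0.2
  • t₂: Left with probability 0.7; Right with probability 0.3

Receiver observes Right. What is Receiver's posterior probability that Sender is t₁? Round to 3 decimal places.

0.526

P(Right) = 0.625·0.2 + 0.375·0.3 = 0.2375
P(t₁ | Right) = (0.625·0.2) / 0.2375 = 0.125 / 0.2375 = 0.526316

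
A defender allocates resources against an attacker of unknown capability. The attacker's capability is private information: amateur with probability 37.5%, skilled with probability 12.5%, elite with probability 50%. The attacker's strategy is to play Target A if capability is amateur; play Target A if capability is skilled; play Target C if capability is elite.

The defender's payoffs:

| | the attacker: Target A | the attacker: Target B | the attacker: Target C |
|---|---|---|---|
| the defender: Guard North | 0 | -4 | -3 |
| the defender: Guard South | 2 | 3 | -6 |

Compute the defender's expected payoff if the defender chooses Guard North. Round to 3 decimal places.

-1.500

Take the expectation over the attacker's capability, weighting each type's action by its prior probability.
E[Guard North] = 0.375·0 + 0.125·0 + 0.5·(-3) = 0 + 0 + (-1.5) = -1.5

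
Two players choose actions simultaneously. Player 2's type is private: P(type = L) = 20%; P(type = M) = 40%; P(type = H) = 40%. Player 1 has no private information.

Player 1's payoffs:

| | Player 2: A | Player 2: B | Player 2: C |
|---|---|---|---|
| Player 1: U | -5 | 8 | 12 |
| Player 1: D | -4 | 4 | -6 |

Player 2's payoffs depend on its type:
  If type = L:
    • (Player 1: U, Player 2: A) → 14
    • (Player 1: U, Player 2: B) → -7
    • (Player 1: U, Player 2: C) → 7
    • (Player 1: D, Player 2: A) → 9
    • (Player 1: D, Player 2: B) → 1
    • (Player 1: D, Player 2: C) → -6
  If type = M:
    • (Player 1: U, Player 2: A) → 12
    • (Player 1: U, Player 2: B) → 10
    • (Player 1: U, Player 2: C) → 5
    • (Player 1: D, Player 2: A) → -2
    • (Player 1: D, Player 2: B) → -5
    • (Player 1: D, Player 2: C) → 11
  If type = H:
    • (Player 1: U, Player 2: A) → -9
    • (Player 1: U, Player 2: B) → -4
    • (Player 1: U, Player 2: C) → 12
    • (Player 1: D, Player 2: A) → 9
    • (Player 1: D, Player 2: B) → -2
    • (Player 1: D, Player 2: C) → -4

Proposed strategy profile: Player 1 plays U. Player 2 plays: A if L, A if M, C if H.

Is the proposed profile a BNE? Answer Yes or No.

Yes

Player 1 plays U: E[U] = 0.2·(-5) + 0.4·(-5) + 0.4·(12) = 1.8; E[D] = -4.8. Best-responding. ✓
Player 2 (type L), facing U: A gives 14, B gives -7, C gives 7. Proposed A is best. ✓
Player 2 (type M), facing U: A gives 12, B gives 10, C gives 5. Proposed A is best. ✓
Player 2 (type H), facing U: A gives -9, B gives -4, C gives 12. Proposed C is best. ✓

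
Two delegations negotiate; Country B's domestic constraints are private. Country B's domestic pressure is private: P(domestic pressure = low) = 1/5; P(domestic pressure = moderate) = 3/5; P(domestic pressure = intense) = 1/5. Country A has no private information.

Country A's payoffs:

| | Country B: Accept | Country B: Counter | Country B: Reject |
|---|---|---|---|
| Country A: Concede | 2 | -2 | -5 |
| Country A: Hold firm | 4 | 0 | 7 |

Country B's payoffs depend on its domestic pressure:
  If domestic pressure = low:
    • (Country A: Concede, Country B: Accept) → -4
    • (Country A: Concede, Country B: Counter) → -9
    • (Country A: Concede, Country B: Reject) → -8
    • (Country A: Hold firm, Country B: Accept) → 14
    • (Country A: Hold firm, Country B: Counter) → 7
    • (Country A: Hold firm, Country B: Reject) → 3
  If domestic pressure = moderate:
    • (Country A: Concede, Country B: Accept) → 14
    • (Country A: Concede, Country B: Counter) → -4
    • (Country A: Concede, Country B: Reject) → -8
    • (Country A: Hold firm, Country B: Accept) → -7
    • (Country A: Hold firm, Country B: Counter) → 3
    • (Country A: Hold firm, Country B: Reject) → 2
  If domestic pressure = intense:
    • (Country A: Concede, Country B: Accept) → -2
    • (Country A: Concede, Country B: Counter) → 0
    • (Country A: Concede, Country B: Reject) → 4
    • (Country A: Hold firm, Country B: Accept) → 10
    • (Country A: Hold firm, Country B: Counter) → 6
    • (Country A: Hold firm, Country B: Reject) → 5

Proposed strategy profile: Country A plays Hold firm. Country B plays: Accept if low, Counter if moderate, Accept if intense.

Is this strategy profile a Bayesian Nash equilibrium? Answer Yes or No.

A profile is a BNE iff every type of every player is best-responding given beliefs about the other side.
Country A plays Hold firm: E[Hold firm] = 1/5·(4) + 3/5·(0) + 1/5·(4) = 8/5; E[Concede] = -2/5. Best-responding. ✓
Country B (domestic pressure low), facing Hold firm: Accept gives 14, Counter gives 7, Reject gives 3. Proposed Accept is best. ✓
Country B (domestic pressure moderate), facing Hold firm: Accept gives -7, Counter gives 3, Reject gives 2. Proposed Counter is best. ✓
Country B (domestic pressure intense), facing Hold firm: Accept gives 10, Counter gives 6, Reject gives 5. Proposed Accept is best. ✓

Yes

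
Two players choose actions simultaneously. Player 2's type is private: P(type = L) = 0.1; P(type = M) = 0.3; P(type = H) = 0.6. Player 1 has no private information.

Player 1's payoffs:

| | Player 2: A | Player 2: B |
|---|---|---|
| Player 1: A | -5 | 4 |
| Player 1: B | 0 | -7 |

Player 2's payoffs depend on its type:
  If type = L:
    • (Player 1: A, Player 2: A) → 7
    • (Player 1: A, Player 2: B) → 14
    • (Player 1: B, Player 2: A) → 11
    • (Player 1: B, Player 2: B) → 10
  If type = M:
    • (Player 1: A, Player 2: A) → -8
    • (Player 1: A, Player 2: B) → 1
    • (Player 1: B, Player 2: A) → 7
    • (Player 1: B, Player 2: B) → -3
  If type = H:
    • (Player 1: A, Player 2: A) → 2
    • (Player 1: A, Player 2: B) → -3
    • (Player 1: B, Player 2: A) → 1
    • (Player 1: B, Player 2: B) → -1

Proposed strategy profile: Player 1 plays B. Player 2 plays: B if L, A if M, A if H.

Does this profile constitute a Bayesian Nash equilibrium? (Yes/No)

A profile is a BNE iff every type of every player is best-responding given beliefs about the other side.
Player 1 plays B: E[B] = 0.1·(-7) + 0.3·(0) + 0.6·(0) = -0.7; E[A] = -4.1. Best-responding. ✓
Player 2 (type L), facing B: A gives 11, B gives 10. Proposed B is not best — profitable deviation exists. ✗
Player 2 (type M), facing B: A gives 7, B gives -3. Proposed A is best. ✓
Player 2 (type H), facing B: A gives 1, B gives -1. Proposed A is best. ✓

No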